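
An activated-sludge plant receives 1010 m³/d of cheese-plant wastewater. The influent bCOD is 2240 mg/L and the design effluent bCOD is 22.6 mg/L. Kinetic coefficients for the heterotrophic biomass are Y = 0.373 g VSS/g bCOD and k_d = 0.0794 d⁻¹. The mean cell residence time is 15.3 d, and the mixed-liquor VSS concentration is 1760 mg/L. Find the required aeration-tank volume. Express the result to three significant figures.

V ≈ 3280 m³

Rearranging the biomass balance for a CMAS with decay, V = Y·Q·ΔS·θ_c / [X·(1+k_d θ_c)] = 0.373 × 1010 × (2240 − 22.6) × 15.3 / [1760 × (1 + 0.0794 × 15.3)] = 1.28×10^7 / 3898 = 3279 m³.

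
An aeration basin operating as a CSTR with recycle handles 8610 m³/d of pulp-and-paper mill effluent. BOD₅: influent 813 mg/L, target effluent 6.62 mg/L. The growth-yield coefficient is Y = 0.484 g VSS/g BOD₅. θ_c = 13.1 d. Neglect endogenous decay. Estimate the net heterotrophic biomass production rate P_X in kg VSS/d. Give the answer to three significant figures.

P_X ≈ 3360 kg VSS/d

No decay correction is needed, so Y_obs = Y = 0.484.
Substrate removed = Q·(S₀ − S) = 8610 m³/d × (813 − 6.62) g/m³ = 6.94×10^6 g/d = 6943 kg/d.
P_X = Y_obs · Q(S₀ − S) = 0.4840 × 6943 = 3360 kg VSS/d.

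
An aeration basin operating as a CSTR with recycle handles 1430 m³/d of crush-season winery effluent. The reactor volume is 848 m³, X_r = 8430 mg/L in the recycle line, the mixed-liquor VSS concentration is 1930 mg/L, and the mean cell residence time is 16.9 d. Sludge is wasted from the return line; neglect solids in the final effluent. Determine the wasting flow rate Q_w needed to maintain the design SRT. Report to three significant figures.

Q_w ≈ 11.5 m³/d

Wasting from the return line (neglecting effluent solids): Q_w = V·X / (θ_c·X_r) = 848.0 × 1930 / (16.9 × 8430) = 11.49 m³/d.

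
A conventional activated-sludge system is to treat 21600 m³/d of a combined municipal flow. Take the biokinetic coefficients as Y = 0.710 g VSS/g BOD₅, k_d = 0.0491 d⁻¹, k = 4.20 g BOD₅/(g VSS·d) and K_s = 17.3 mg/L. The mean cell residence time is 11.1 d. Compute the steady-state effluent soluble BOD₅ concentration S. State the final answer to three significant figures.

For a completely mixed reactor with recycle the Lawrence–McCarty relation gives S = K_s·(1 + k_d·θ_c) / [θ_c·(Y·k − k_d) − 1] = 17.3 × (1 + 0.0491 × 11.1) / [11.1 × (0.710 × 4.20 − 0.0491) − 1] = 26.73 / 31.56 = 0.8470 mg/L.

S ≈ 0.847 mg/L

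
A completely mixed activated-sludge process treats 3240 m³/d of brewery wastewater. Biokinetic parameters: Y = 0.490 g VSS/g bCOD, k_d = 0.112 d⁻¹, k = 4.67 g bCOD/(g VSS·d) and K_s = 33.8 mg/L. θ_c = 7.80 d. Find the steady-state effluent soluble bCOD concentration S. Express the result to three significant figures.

For a completely mixed reactor with recycle the Lawrence–McCarty relation gives S = K_s·(1 + k_d·θ_c) / [θ_c·(Y·k − k_d) − 1] = 33.8 × (1 + 0.112 × 7.80) / [7.80 × (0.490 × 4.67 − 0.112) − 1] = 63.33 / 15.98 = 3.964 mg/L.

S ≈ 3.96 mg/L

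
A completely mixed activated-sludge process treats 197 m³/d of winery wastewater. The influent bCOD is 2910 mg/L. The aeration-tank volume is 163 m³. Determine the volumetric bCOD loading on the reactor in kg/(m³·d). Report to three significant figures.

Applied bCOD load per unit volume = Q·S₀/V = (197 × 2910/1000)/163.0 = 3.517 kg bCOD·m⁻³·d⁻¹.

L_v ≈ 3.52 kg bCOD/(m³·d)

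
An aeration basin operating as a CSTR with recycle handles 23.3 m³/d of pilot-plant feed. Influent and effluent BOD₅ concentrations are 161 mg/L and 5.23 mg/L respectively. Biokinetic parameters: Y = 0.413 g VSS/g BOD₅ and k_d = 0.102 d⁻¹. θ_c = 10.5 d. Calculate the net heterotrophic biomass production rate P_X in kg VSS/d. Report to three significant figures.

P_X ≈ 0.724 kg VSS/d

Correct the yield for decay: Y_obs = Y/(1 + k_d θ_c) = 0.413 / (1 + 0.102 × 10.5) = 0.413 / 2.071 = 0.1994.
Q·(S₀ − S) = 23.3 × (161 − 5.23) × 10⁻³ = 3.629 kg/d removed.
Net biomass production P_X = Y_obs × Q·(S₀ − S) = 0.1994 × 3.629 = 0.7238 kg VSS/d.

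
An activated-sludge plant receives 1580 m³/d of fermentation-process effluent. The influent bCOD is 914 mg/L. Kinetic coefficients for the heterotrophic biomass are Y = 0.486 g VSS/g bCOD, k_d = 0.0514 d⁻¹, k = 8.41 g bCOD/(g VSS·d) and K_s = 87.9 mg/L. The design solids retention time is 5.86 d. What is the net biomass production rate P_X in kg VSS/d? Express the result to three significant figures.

For a completely mixed reactor with recycle the Lawrence–McCarty relation gives S = K_s·(1 + k_d·θ_c) / [θ_c·(Y·k − k_d) − 1] = 87.9 × (1 + 0.0514 × 5.86) / [5.86 × (0.486 × 8.41 − 0.0514) − 1] = 114.4 / 22.65 = 5.050 mg/L.
Y_obs = Y / (1 + k_d θ_c) = 0.486 / (1 + 0.0514 × 5.86) = 0.486 / 1.301 = 0.3735.
Q·(S₀ − S) = 1580 × (914 − 5.05) × 10⁻³ = 1436 kg/d removed.
Net biomass production P_X = Y_obs × Q·(S₀ − S) = 0.3735 × 1436 = 536.4 kg VSS/d.

P_X ≈ 536 kg VSS/d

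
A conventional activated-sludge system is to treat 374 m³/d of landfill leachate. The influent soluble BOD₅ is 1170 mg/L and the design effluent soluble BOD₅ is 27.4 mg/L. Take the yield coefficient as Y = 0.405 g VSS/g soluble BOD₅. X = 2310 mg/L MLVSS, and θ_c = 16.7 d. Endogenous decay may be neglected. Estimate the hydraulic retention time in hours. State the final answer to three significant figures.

τ ≈ 80.3 h

V·X = Y·Q·ΔS·θ_c gives V = 0.405 × 374 × (1170 − 27.4) × 16.7 / 2310 = 1251 m³.
Hydraulic retention time τ = V/Q = 1251 / 374 = 3.345 d = 80.29 h.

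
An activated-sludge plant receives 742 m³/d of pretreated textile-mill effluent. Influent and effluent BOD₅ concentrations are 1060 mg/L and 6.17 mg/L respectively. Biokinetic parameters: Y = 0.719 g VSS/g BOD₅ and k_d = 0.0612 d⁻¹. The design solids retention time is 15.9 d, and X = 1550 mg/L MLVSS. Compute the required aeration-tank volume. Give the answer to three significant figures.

Rearranging the biomass balance for a CMAS with decay, V = Y·Q·ΔS·θ_c / [X·(1+k_d θ_c)] = 0.719 × 742 × (1060 − 6.17) × 15.9 / [1550 × (1 + 0.0612 × 15.9)] = 8.94×10^6 / 3058 = 2923 m³.

V ≈ 2920 m³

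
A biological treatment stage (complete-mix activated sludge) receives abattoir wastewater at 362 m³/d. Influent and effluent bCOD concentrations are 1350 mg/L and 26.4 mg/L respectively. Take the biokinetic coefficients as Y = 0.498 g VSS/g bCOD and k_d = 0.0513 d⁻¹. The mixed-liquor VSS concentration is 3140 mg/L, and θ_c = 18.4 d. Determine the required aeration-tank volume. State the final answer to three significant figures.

From the SRT design equation V = Y Q (S₀−S) θ_c / [X (1 + k_d θ_c)] = 0.498 × 362 × (1350 − 26.4) × 18.4 / [3140 × (1 + 0.0513 × 18.4)] = 4.39×10^6 / 6104 = 719.3 m³.

V ≈ 719 m³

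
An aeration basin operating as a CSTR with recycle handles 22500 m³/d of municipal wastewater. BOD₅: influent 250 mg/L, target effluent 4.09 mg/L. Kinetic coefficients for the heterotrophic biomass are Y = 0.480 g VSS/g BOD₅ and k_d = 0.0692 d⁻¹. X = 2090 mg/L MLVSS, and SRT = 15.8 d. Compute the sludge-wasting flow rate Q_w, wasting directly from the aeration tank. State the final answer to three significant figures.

Q_w ≈ 607 m³/d

Rearranging the biomass balance for a CMAS with decay, V = Y·Q·ΔS·θ_c / [X·(1+k_d θ_c)] = 0.480 × 22500 × (250 − 4.09) × 15.8 / [2090 × (1 + 0.0692 × 15.8)] = 4.2×10^7 / 4375 = 9591 m³.
Wasting from the aeration tank: Q_w = V / θ_c = 9591 / 15.8 = 607.0 m³/d.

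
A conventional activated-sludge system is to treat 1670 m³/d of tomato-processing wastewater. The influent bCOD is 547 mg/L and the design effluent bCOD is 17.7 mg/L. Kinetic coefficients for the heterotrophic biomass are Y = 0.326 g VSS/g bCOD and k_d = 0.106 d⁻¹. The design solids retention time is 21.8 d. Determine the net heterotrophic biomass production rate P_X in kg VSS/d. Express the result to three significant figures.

Y_obs = Y / (1 + k_d θ_c) = 0.326 / (1 + 0.106 × 21.8) = 0.326 / 3.311 = 0.09847.
Q·(S₀ − S) = 1670 × (547 − 17.7) × 10⁻³ = 883.9 kg/d removed.
Biomass produced: P_X = Y_obs·Q·ΔS = 0.09847 × 883.9 ≈ 87.04 kg VSS/d.

P_X ≈ 87.0 kg VSS/d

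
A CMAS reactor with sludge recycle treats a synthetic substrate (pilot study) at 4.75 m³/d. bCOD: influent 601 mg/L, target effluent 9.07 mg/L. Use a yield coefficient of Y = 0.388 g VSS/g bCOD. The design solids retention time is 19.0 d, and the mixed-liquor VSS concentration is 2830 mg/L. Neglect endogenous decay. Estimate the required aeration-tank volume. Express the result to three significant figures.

With k_d = 0 the design equation reduces to V = Y Q (S₀−S) θ_c / X = 0.388 × 4.75 × (601 − 9.07) × 19.0 / 2830 = 7.324 m³.

V ≈ 7.32 m³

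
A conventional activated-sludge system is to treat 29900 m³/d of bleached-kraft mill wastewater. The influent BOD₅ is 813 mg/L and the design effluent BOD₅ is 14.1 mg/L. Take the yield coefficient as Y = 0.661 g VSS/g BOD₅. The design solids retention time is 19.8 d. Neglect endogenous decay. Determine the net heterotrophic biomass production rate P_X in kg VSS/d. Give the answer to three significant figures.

Since k_d ≈ 0, Y_obs = Y = 0.661 g VSS/g BOD₅.
ΔS = 813 − 14.1 = 798.9 mg/L, so the substrate removal rate is 29900 × 798.9/1000 = 23887 kg BOD₅/d.
Net biomass production P_X = Y_obs × Q·(S₀ − S) = 0.6610 × 23887 = 15789 kg VSS/d.

P_X ≈ 15800 kg VSS/d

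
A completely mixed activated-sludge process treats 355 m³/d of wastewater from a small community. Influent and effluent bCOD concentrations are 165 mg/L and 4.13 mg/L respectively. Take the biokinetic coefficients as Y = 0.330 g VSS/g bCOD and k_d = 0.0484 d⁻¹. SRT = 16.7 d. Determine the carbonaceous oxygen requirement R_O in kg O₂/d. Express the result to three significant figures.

R_O ≈ 42.3 kg O₂/d

The observed yield is Y_obs = Y/(1 + k_d·θ_c) = 0.330 / (1 + 0.0484 × 16.7) = 0.330 / 1.808 = 0.1825 g VSS per g bCOD removed.
Q·(S₀ − S) = 355 × (165 − 4.13) × 10⁻³ = 57.11 kg/d removed.
P_X = Y_obs·Q·(S₀ − S) = 0.1825 × 57.11 = 10.42 kg VSS/d.
Carbonaceous O₂ demand = substrate oxidised − cell-mass equivalent = 57.11 − 1.42 × 10.42 = 42.31 kg O₂/d.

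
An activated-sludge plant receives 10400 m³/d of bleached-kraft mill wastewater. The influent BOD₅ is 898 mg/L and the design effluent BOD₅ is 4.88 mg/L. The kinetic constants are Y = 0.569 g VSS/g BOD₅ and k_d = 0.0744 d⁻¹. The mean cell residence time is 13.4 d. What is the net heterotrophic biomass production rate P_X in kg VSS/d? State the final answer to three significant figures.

Observed yield with endogenous decay: Y_obs = Y / (1 + k_d·θ_c) = 0.569 / (1 + 0.0744 × 13.4) = 0.569 / 1.997 = 0.2849 g VSS/g BOD₅.
Q·(S₀ − S) = 10400 × (898 − 4.88) × 10⁻³ = 9288 kg/d removed.
P_X = Y_obs · Q(S₀ − S) = 0.2849 × 9288 = 2647 kg VSS/d.

P_X ≈ 2650 kg VSS/d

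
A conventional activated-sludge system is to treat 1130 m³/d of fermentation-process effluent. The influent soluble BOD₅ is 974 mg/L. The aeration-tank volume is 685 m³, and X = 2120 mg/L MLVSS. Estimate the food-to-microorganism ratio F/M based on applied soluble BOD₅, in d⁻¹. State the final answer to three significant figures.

F/M ≈ 0.758 d⁻¹

F/M = Q·S₀ / (V·X) = 1130 × 974 / (685.0 × 2120) = 0.7579 g soluble BOD₅·(g VSS·d)⁻¹.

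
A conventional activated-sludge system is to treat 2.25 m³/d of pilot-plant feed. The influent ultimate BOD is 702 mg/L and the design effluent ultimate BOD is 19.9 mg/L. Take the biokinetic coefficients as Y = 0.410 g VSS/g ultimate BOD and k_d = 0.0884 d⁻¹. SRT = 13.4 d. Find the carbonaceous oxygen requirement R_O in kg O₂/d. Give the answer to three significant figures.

R_O ≈ 1.13 kg O₂/d

Observed yield with endogenous decay: Y_obs = Y / (1 + k_d·θ_c) = 0.410 / (1 + 0.0884 × 13.4) = 0.410 / 2.185 = 0.1877 g VSS/g ultimate BOD.
Mass of ultimate BOD removed per day: Q(S₀ − S) = 2.25 × 682.1 g/m³ = 1.535 kg/d.
Net sludge production P_X = 0.1877 × 1.535 = 0.2880 kg VSS/d.
R_O = Q·ΔS − 1.42 P_X = 1.535 − 0.4090 = 1.126 kg O₂/d.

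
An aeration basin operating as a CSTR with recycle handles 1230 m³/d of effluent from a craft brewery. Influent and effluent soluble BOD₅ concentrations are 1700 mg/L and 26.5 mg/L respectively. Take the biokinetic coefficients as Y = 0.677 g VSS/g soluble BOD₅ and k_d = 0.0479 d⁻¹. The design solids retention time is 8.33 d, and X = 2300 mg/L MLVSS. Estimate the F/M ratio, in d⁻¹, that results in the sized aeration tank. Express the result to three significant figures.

F/M ≈ 0.252 d⁻¹

From the SRT design equation V = Y Q (S₀−S) θ_c / [X (1 + k_d θ_c)] = 0.677 × 1230 × (1700 − 26.5) × 8.33 / [2300 × (1 + 0.0479 × 8.33)] = 1.16×10^7 / 3218 = 3608 m³.
F/M = applied load / biomass = Q·S₀/(V·X) = 1230 × 1700 / (3608 × 2300) = 0.2520 d⁻¹.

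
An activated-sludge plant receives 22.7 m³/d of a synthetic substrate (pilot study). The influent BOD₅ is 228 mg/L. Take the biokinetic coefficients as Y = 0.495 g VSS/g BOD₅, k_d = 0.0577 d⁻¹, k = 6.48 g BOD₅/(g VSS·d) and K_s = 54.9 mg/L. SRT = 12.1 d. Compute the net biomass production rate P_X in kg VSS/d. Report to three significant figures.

Effluent substrate depends only on kinetics and SRT: S = K_s(1 + k_d θ_c) / [θ_c(Yk − k_d) − 1] = 54.9 × (1 + 0.0577 × 12.1) / [12.1 × (0.495 × 6.48 − 0.0577) − 1] = 93.23 / 37.11 = 2.512 mg/L.
The observed yield is Y_obs = Y/(1 + k_d·θ_c) = 0.495 / (1 + 0.0577 × 12.1) = 0.495 / 1.698 = 0.2915 g VSS per g BOD₅ removed.
Mass of BOD₅ removed per day: Q(S₀ − S) = 22.7 × 225.5 g/m³ = 5.119 kg/d.
P_X = Y_obs · Q(S₀ − S) = 0.2915 × 5.119 = 1.492 kg VSS/d.

P_X ≈ 1.49 kg VSS/d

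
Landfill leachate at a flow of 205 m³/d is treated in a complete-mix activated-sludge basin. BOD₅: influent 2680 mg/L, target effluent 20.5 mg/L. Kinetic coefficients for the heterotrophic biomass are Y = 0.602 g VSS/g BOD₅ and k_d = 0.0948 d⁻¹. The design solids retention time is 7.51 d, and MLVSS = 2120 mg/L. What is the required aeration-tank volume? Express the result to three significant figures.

Rearranging the biomass balance for a CMAS with decay, V = Y·Q·ΔS·θ_c / [X·(1+k_d θ_c)] = 0.602 × 205 × (2680 − 20.5) × 7.51 / [2120 × (1 + 0.0948 × 7.51)] = 2.46×10^6 / 3629 = 679.1 m³.

V ≈ 679 m³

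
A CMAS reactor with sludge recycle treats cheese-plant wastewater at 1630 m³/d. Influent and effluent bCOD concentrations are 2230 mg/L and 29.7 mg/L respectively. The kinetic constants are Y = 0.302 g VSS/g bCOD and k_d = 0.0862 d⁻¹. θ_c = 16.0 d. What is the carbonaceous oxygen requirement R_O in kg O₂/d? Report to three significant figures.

Y_obs = Y / (1 + k_d θ_c) = 0.302 / (1 + 0.0862 × 16.0) = 0.302 / 2.379 = 0.1269.
Mass of bCOD removed per day: Q(S₀ − S) = 1630 × 2200 g/m³ = 3586 kg/d.
P_X = Y_obs·Q·(S₀ − S) = 0.1269 × 3586 = 455.2 kg VSS/d.
R_O = Q·ΔS − 1.42 P_X = 3586 − 646.4 = 2940 kg O₂/d.

R_O ≈ 2940 kg O₂/d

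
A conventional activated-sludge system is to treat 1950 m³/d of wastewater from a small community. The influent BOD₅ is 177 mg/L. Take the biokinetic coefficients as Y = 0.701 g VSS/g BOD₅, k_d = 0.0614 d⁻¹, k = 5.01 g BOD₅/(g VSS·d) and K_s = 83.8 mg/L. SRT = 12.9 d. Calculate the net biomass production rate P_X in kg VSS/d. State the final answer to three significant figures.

P_X ≈ 132 kg VSS/d

Effluent substrate depends only on kinetics and SRT: S = K_s(1 + k_d θ_c) / [θ_c(Yk − k_d) − 1] = 83.8 × (1 + 0.0614 × 12.9) / [12.9 × (0.701 × 5.01 − 0.0614) − 1] = 150.2 / 43.51 = 3.451 mg/L.
The observed yield is Y_obs = Y/(1 + k_d·θ_c) = 0.701 / (1 + 0.0614 × 12.9) = 0.701 / 1.792 = 0.3912 g VSS per g BOD₅ removed.
Mass of BOD₅ removed per day: Q(S₀ − S) = 1950 × 173.6 g/m³ = 338.4 kg/d.
P_X = Y_obs · Q(S₀ − S) = 0.3912 × 338.4 = 132.4 kg VSS/d.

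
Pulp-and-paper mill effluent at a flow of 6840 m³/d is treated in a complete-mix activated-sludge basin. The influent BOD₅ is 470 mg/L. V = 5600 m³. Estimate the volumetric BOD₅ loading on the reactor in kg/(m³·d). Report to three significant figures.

L_v ≈ 0.574 kg BOD₅/(m³·d)

Volumetric loading L_v = Q·S₀ / V = 6840 × 470 g/m³ / 5600 m³ = 574.1 g/(m³·d) = 0.5741 kg BOD₅/(m³·d).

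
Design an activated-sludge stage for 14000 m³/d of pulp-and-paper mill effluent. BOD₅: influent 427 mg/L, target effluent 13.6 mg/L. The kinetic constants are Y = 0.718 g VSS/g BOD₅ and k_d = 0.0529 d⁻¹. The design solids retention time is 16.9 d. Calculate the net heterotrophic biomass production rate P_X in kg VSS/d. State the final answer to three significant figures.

P_X ≈ 2190 kg VSS/d

Observed yield with endogenous decay: Y_obs = Y / (1 + k_d·θ_c) = 0.718 / (1 + 0.0529 × 16.9) = 0.718 / 1.894 = 0.3791 g VSS/g BOD₅.
ΔS = 427 − 13.6 = 413.4 mg/L, so the substrate removal rate is 14000 × 413.4/1000 = 5788 kg BOD₅/d.
So the net sludge growth is P_X = 0.3791 × 5788 = 2194 kg VSS/d.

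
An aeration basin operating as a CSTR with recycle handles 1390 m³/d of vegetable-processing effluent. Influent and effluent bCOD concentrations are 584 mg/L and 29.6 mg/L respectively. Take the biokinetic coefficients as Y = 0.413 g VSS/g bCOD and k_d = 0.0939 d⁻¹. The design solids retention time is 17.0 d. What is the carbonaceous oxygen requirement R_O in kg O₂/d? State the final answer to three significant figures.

The observed yield is Y_obs = Y/(1 + k_d·θ_c) = 0.413 / (1 + 0.0939 × 17.0) = 0.413 / 2.596 = 0.1591 g VSS per g bCOD removed.
Substrate removed = Q·(S₀ − S) = 1390 m³/d × (584 − 29.6) g/m³ = 7.71×10^5 g/d = 770.6 kg/d.
Net sludge production P_X = 0.1591 × 770.6 = 122.6 kg VSS/d.
R_O = Q·(S₀ − S) − 1.42·P_X = 770.6 − 1.42 × 122.6 = 596.5 kg O₂/d.

R_O ≈ 597 kg O₂/d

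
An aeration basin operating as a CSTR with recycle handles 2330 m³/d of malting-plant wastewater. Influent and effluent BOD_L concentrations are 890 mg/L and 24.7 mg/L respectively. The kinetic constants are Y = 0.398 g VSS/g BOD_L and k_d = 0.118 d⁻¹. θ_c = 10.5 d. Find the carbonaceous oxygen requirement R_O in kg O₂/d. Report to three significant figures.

R_O ≈ 1510 kg O₂/d

Y_obs = Y / (1 + k_d θ_c) = 0.398 / (1 + 0.118 × 10.5) = 0.398 / 2.239 = 0.1778.
Mass of BOD_L removed per day: Q(S₀ − S) = 2330 × 865.3 g/m³ = 2016 kg/d.
Net sludge production P_X = 0.1778 × 2016 = 358.4 kg VSS/d.
Carbonaceous O₂ demand = substrate oxidised − cell-mass equivalent = 2016 − 1.42 × 358.4 = 1507 kg O₂/d.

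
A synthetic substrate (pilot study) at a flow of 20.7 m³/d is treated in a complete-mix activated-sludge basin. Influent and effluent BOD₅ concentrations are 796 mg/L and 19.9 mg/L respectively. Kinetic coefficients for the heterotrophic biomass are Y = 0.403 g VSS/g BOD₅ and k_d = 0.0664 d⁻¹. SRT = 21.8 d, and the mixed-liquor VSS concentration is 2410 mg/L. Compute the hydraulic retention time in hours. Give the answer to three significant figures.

τ ≈ 27.7 h

Rearranging the biomass balance for a CMAS with decay, V = Y·Q·ΔS·θ_c / [X·(1+k_d θ_c)] = 0.403 × 20.7 × (796 − 19.9) × 21.8 / [2410 × (1 + 0.0664 × 21.8)] = 1.41×10^5 / 5899 = 23.93 m³.
HRT = V/Q = 23.93 m³ / 20.7 m³·d⁻¹ = 1.156 d × 24 = 27.74 h.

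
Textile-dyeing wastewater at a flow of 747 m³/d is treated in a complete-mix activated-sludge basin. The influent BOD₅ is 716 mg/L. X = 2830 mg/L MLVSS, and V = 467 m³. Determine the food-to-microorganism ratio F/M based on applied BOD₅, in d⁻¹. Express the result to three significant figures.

Food-to-microorganism ratio F/M = Q S₀ / (V X) = 747 × 716 / (467.0 × 2830) = 0.4047 d⁻¹.

F/M ≈ 0.405 d⁻¹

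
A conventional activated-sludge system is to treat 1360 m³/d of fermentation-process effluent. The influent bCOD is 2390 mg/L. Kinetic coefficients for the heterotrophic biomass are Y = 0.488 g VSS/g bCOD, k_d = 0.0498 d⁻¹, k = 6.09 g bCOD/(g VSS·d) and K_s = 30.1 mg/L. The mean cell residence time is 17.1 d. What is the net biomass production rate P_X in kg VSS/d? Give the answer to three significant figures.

From the Monod/SRT balance for a CMAS, S = K_s·(1+k_d θ_c)/[θ_c·(Y k − k_d) − 1] = 30.1 × (1 + 0.0498 × 17.1) / [17.1 × (0.488 × 6.09 − 0.0498) − 1] = 55.73 / 48.97 = 1.138 mg/L.
Observed yield with endogenous decay: Y_obs = Y / (1 + k_d·θ_c) = 0.488 / (1 + 0.0498 × 17.1) = 0.488 / 1.852 = 0.2636 g VSS/g bCOD.
ΔS = 2390 − 1.14 = 2389 mg/L, so the substrate removal rate is 1360 × 2389/1000 = 3249 kg bCOD/d.
Net biomass production P_X = Y_obs × Q·(S₀ − S) = 0.2636 × 3249 = 856.3 kg VSS/d.

P_X ≈ 856 kg VSS/d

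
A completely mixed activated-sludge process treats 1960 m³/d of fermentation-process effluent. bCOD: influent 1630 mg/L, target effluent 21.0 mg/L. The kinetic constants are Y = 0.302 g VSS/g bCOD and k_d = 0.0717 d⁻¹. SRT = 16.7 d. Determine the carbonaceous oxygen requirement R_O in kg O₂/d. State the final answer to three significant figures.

R_O ≈ 2540 kg O₂/d

Correct the yield for decay: Y_obs = Y/(1 + k_d θ_c) = 0.302 / (1 + 0.0717 × 16.7) = 0.302 / 2.197 = 0.1374.
Substrate removed = Q·(S₀ − S) = 1960 m³/d × (1630 − 21.0) g/m³ = 3.15×10^6 g/d = 3154 kg/d.
P_X = Y_obs·Q·(S₀ − S) = 0.1374 × 3154 = 433.4 kg VSS/d.
R_O = Q·ΔS − 1.42 P_X = 3154 − 615.5 = 2538 kg O₂/d.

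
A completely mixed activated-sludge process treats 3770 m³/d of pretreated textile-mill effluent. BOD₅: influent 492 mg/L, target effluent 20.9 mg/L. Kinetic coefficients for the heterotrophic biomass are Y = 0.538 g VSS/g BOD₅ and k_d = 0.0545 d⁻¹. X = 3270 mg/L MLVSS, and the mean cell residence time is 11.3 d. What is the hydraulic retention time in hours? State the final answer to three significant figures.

τ ≈ 13.0 h

Steady-state biomass mass balance: V·X·(1 + k_d·θ_c) = Y·Q·(S₀ − S)·θ_c, so V = 0.538 × 3770 × (492 − 20.9) × 11.3 / [3270 × (1 + 0.0545 × 11.3)] = 1.08×10^7 / 5284 = 2043 m³.
Hydraulic retention time τ = V/Q = 2043 / 3770 = 0.5420 d = 13.01 h.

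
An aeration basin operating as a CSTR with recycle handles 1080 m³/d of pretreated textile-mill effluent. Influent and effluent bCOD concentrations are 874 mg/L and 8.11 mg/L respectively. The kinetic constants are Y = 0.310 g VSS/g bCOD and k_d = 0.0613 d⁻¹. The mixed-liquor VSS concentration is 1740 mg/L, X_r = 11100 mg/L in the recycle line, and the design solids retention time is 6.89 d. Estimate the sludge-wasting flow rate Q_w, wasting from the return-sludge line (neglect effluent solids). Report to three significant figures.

From the SRT design equation V = Y Q (S₀−S) θ_c / [X (1 + k_d θ_c)] = 0.310 × 1080 × (874 − 8.11) × 6.89 / [1740 × (1 + 0.0613 × 6.89)] = 2×10^6 / 2475 = 807.1 m³.
Q_w = (V·X)/(θ_c X_r) = 807.1 × 1740 / (6.89 × 11100) = 18.36 m³/d.

Q_w ≈ 18.4 m³/d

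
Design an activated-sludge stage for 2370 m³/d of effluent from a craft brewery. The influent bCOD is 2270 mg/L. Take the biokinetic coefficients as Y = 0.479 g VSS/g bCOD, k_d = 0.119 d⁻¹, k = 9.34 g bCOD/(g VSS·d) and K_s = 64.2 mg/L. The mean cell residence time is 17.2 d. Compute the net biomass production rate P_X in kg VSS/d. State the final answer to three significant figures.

P_X ≈ 845 kg VSS/d

From the Monod/SRT balance for a CMAS, S = K_s·(1+k_d θ_c)/[θ_c·(Y k − k_d) − 1] = 64.2 × (1 + 0.119 × 17.2) / [17.2 × (0.479 × 9.34 − 0.119) − 1] = 195.6 / 73.90 = 2.647 mg/L.
Correct the yield for decay: Y_obs = Y/(1 + k_d θ_c) = 0.479 / (1 + 0.119 × 17.2) = 0.479 / 3.047 = 0.1572.
Mass of bCOD removed per day: Q(S₀ − S) = 2370 × 2267 g/m³ = 5374 kg/d.
So the net sludge growth is P_X = 0.1572 × 5374 = 844.8 kg VSS/d.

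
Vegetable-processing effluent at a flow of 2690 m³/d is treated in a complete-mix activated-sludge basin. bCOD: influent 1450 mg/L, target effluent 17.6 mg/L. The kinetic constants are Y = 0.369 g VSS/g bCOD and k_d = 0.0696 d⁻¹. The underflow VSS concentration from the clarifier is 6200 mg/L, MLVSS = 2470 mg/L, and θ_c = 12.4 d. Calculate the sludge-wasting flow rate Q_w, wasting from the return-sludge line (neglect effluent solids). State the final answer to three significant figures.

Q_w ≈ 123 m³/d

Rearranging the biomass balance for a CMAS with decay, V = Y·Q·ΔS·θ_c / [X·(1+k_d θ_c)] = 0.369 × 2690 × (1450 − 17.6) × 12.4 / [2470 × (1 + 0.0696 × 12.4)] = 1.76×10^7 / 4602 = 3831 m³.
θ_c = V·X/(Q_w·X_r) when wasting from the recycle, so Q_w = V·X/(θ_c·X_r) = 3831 × 2470 / (12.4 × 6200) = 123.1 m³/d.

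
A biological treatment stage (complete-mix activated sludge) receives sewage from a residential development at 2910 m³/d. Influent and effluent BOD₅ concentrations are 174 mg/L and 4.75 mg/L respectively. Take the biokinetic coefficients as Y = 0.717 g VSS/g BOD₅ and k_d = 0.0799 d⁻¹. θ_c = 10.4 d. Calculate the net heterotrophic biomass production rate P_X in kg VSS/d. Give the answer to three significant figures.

The observed yield is Y_obs = Y/(1 + k_d·θ_c) = 0.717 / (1 + 0.0799 × 10.4) = 0.717 / 1.831 = 0.3916 g VSS per g BOD₅ removed.
Mass of BOD₅ removed per day: Q(S₀ − S) = 2910 × 169.2 g/m³ = 492.5 kg/d.
Biomass produced: P_X = Y_obs·Q·ΔS = 0.3916 × 492.5 ≈ 192.9 kg VSS/d.

P_X ≈ 193 kg VSS/d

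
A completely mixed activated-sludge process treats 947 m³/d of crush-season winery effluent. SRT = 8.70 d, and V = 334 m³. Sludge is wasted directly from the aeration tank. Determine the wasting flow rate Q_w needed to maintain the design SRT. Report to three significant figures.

For wasting at MLVSS concentration, Q_w = V/θ_c = 334.0/8.70 = 38.39 m³/d.

Q_w ≈ 38.4 m³/d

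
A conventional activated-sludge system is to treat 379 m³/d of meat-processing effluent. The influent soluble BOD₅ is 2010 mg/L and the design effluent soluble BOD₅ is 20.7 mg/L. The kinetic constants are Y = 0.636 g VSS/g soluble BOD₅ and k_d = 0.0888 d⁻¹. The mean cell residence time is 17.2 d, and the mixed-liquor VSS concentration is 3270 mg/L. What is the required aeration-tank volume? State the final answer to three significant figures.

From the SRT design equation V = Y Q (S₀−S) θ_c / [X (1 + k_d θ_c)] = 0.636 × 379 × (2010 − 20.7) × 17.2 / [3270 × (1 + 0.0888 × 17.2)] = 8.25×10^6 / 8264 = 998.0 m³.

V ≈ 998 m³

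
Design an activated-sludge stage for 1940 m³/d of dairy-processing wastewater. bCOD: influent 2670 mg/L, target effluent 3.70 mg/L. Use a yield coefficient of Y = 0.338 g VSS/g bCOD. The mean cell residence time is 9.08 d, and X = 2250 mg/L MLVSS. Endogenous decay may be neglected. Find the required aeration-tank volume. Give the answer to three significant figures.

V ≈ 7060 m³

V·X = Y·Q·ΔS·θ_c gives V = 0.338 × 1940 × (2670 − 3.70) × 9.08 / 2250 = 7056 m³.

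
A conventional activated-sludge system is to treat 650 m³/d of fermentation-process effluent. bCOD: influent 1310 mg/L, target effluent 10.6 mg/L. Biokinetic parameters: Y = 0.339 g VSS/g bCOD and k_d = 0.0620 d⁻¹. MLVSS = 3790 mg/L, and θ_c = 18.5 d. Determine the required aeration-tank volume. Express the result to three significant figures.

V ≈ 651 m³

From the SRT design equation V = Y Q (S₀−S) θ_c / [X (1 + k_d θ_c)] = 0.339 × 650 × (1310 − 10.6) × 18.5 / [3790 × (1 + 0.0620 × 18.5)] = 5.3×10^6 / 8137 = 651.0 m³.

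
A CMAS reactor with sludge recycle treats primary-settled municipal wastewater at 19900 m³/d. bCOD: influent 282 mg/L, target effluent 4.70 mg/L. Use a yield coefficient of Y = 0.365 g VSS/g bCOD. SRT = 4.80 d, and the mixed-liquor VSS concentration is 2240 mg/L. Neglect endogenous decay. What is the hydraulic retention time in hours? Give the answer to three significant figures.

τ ≈ 5.21 h

V·X = Y·Q·ΔS·θ_c gives V = 0.365 × 19900 × (282 − 4.70) × 4.80 / 2240 = 4316 m³.
HRT = V/Q = 4316 m³ / 19900 m³·d⁻¹ = 0.2169 d × 24 = 5.205 h.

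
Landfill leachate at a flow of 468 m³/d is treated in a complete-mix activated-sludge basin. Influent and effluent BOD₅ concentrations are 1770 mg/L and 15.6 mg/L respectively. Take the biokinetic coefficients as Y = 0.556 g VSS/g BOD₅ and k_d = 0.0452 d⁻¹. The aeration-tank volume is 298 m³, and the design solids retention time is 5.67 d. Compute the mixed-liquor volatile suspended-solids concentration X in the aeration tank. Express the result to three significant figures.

X ≈ 6910 mg/L

Solving the biomass balance for X: X = Y Q (S₀−S) θ_c / [V (1+k_d θ_c)] = 0.556 × 468 × (1770 − 15.6) × 5.67 / [298 × (1 + 0.0452 × 5.67)] = 6914 mg/L.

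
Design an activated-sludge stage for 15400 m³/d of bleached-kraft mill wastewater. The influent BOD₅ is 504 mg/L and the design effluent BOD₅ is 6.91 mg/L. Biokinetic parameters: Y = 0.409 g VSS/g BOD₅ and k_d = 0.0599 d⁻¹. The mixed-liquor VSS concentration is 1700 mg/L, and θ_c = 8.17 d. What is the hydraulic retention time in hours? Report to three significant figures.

From the SRT design equation V = Y Q (S₀−S) θ_c / [X (1 + k_d θ_c)] = 0.409 × 15400 × (504 − 6.91) × 8.17 / [1700 × (1 + 0.0599 × 8.17)] = 2.56×10^7 / 2532 = 10103 m³.
HRT = V/Q = 10103 m³ / 15400 m³·d⁻¹ = 0.6560 d × 24 = 15.74 h.

τ ≈ 15.7 h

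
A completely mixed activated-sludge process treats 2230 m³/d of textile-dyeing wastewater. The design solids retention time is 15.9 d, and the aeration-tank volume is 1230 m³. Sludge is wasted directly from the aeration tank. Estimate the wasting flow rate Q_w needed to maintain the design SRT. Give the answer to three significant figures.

Q_w ≈ 77.4 m³/d

Wasting from the aeration tank: Q_w = V / θ_c = 1230 / 15.9 = 77.36 m³/d.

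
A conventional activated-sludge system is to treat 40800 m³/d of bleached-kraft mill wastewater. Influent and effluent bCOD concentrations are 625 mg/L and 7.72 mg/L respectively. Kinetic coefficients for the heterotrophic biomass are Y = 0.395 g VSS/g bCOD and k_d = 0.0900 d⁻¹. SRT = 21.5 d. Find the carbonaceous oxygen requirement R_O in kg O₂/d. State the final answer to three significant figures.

R_O ≈ 20400 kg O₂/d

The observed yield is Y_obs = Y/(1 + k_d·θ_c) = 0.395 / (1 + 0.0900 × 21.5) = 0.395 / 2.935 = 0.1346 g VSS per g bCOD removed.
Q·(S₀ − S) = 40800 × (625 − 7.72) × 10⁻³ = 25185 kg/d removed.
P_X = Y_obs·Q·(S₀ − S) = 0.1346 × 25185 = 3389 kg VSS/d.
R_O = Q·ΔS − 1.42 P_X = 25185 − 4813 = 20372 kg O₂/d.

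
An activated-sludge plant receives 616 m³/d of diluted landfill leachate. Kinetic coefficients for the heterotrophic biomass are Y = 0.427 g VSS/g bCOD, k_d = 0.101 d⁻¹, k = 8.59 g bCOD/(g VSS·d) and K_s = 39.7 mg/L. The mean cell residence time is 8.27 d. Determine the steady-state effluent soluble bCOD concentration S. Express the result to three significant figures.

For a completely mixed reactor with recycle the Lawrence–McCarty relation gives S = K_s·(1 + k_d·θ_c) / [θ_c·(Y·k − k_d) − 1] = 39.7 × (1 + 0.101 × 8.27) / [8.27 × (0.427 × 8.59 − 0.101) − 1] = 72.86 / 28.50 = 2.557 mg/L.

S ≈ 2.56 mg/L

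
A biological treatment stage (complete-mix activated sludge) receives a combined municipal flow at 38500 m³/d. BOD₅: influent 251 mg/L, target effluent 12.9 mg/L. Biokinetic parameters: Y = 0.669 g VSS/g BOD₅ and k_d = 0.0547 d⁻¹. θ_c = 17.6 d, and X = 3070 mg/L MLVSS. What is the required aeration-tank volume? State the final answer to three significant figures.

V ≈ 17900 m³

Rearranging the biomass balance for a CMAS with decay, V = Y·Q·ΔS·θ_c / [X·(1+k_d θ_c)] = 0.669 × 38500 × (251 − 12.9) × 17.6 / [3070 × (1 + 0.0547 × 17.6)] = 1.08×10^8 / 6026 = 17913 m³.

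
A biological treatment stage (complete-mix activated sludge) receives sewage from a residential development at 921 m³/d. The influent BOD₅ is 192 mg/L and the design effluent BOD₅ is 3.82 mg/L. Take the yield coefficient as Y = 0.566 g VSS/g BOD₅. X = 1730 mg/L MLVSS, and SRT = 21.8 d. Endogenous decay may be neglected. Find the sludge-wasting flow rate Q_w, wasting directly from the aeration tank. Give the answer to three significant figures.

Q_w ≈ 56.7 m³/d

V·X = Y·Q·ΔS·θ_c gives V = 0.566 × 921 × (192 − 3.82) × 21.8 / 1730 = 1236 m³.
For wasting at MLVSS concentration, Q_w = V/θ_c = 1236/21.8 = 56.70 m³/d.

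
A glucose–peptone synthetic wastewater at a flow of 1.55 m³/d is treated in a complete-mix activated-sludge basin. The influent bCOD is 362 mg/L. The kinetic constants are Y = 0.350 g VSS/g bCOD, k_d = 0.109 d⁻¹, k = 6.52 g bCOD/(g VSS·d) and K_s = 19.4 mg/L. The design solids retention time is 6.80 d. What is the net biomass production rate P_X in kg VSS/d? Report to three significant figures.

P_X ≈ 0.112 kg VSS/d

Effluent substrate depends only on kinetics and SRT: S = K_s(1 + k_d θ_c) / [θ_c(Yk − k_d) − 1] = 19.4 × (1 + 0.109 × 6.80) / [6.80 × (0.350 × 6.52 − 0.109) − 1] = 33.78 / 13.78 = 2.452 mg/L.
Correct the yield for decay: Y_obs = Y/(1 + k_d θ_c) = 0.350 / (1 + 0.109 × 6.80) = 0.350 / 1.741 = 0.2010.
Substrate removed = Q·(S₀ − S) = 1.55 m³/d × (362 − 2.45) g/m³ = 5.57×10^2 g/d = 0.5573 kg/d.
P_X = Y_obs · Q(S₀ − S) = 0.2010 × 0.5573 = 0.1120 kg VSS/d.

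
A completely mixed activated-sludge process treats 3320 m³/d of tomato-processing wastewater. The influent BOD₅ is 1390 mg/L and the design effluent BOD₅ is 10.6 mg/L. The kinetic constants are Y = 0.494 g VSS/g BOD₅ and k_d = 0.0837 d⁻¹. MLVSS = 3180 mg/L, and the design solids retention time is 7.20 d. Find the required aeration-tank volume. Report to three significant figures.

Rearranging the biomass balance for a CMAS with decay, V = Y·Q·ΔS·θ_c / [X·(1+k_d θ_c)] = 0.494 × 3320 × (1390 − 10.6) × 7.20 / [3180 × (1 + 0.0837 × 7.20)] = 1.63×10^7 / 5096 = 3196 m³.

V ≈ 3200 m³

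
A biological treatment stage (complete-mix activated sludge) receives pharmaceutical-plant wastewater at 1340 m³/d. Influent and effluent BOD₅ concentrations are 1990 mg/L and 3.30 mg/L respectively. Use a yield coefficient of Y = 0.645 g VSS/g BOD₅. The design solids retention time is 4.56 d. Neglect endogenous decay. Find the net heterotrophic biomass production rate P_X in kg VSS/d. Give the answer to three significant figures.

P_X ≈ 1720 kg VSS/d

Since k_d ≈ 0, Y_obs = Y = 0.645 g VSS/g BOD₅.
Mass of BOD₅ removed per day: Q(S₀ − S) = 1340 × 1987 g/m³ = 2662 kg/d.
Net biomass production P_X = Y_obs × Q·(S₀ − S) = 0.6450 × 2662 = 1717 kg VSS/d.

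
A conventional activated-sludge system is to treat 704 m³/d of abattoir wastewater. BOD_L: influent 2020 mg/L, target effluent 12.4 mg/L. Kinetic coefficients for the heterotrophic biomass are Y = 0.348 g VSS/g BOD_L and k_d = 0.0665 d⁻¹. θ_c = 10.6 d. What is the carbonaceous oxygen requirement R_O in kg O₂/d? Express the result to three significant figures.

R_O ≈ 1000 kg O₂/d

Correct the yield for decay: Y_obs = Y/(1 + k_d θ_c) = 0.348 / (1 + 0.0665 × 10.6) = 0.348 / 1.705 = 0.2041.
Mass of BOD_L removed per day: Q(S₀ − S) = 704 × 2008 g/m³ = 1413 kg/d.
P_X = Y_obs·Q·(S₀ − S) = 0.2041 × 1413 = 288.5 kg VSS/d.
R_O = Q·(S₀ − S) − 1.42·P_X = 1413 − 1.42 × 288.5 = 1004 kg O₂/d.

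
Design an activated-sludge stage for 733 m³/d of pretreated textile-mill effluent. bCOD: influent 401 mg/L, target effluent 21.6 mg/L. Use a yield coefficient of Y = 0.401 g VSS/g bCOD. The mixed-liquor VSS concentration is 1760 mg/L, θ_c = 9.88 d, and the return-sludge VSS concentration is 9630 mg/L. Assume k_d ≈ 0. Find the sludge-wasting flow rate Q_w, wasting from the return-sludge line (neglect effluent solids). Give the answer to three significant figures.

Q_w ≈ 11.6 m³/d

V·X = Y·Q·ΔS·θ_c gives V = 0.401 × 733 × (401 − 21.6) × 9.88 / 1760 = 626.0 m³.
Q_w = (V·X)/(θ_c X_r) = 626.0 × 1760 / (9.88 × 9630) = 11.58 m³/d.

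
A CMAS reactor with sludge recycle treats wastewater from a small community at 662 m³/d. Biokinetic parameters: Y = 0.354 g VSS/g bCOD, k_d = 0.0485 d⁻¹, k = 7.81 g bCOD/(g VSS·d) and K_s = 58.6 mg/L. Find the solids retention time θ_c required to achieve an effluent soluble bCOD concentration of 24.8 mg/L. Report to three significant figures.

θ_c ≈ 1.29 d

At the target effluent, Y k S/(K_s+S) = 0.354×7.81×24.8/83.40 = 0.8221 d⁻¹.
θ_c = 1/(μ − k_d) = 1/(0.8221 − 0.0485) = 1/0.7736 = 1.293 d.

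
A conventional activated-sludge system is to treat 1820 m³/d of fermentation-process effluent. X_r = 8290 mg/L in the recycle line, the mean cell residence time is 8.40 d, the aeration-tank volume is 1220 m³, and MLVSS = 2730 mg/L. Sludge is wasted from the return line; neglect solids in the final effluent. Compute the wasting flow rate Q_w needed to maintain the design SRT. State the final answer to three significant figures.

Q_w ≈ 47.8 m³/d

θ_c = V·X/(Q_w·X_r) when wasting from the recycle, so Q_w = V·X/(θ_c·X_r) = 1220 × 2730 / (8.40 × 8290) = 47.83 m³/d.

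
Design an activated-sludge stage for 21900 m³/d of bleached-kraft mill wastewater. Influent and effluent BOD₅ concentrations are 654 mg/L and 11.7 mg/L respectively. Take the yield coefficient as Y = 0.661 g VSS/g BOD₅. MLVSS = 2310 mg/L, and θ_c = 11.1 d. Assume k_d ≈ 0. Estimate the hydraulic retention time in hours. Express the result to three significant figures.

V·X = Y·Q·ΔS·θ_c gives V = 0.661 × 21900 × (654 − 11.7) × 11.1 / 2310 = 44678 m³.
HRT = V/Q = 44678 m³ / 21900 m³·d⁻¹ = 2.040 d × 24 = 48.96 h.

τ ≈ 49.0 h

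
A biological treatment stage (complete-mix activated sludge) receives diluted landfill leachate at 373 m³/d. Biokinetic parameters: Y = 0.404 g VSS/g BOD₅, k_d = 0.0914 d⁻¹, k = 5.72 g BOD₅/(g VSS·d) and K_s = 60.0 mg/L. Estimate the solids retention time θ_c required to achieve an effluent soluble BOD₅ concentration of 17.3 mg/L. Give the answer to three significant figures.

θ_c ≈ 2.35 d

At the target effluent, Y k S/(K_s+S) = 0.404×5.72×17.3/77.30 = 0.5172 d⁻¹.
Then 1/θ_c = μ − k_d = 0.5172 − 0.0914 = 0.4258 d⁻¹, giving θ_c = 2.349 d.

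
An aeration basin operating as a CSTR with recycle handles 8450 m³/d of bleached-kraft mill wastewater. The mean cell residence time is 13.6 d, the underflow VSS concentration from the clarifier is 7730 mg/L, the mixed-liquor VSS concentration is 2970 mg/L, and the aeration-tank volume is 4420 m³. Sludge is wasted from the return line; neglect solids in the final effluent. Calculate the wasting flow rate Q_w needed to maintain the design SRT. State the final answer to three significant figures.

Q_w = (V·X)/(θ_c X_r) = 4420 × 2970 / (13.6 × 7730) = 124.9 m³/d.

Q_w ≈ 125 m³/d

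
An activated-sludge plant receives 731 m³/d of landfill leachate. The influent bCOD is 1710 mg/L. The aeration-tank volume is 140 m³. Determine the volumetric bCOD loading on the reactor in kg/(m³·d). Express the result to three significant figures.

Applied bCOD load per unit volume = Q·S₀/V = (731 × 1710/1000)/140.0 = 8.929 kg bCOD·m⁻³·d⁻¹.

L_v ≈ 8.93 kg bCOD/(m³·d)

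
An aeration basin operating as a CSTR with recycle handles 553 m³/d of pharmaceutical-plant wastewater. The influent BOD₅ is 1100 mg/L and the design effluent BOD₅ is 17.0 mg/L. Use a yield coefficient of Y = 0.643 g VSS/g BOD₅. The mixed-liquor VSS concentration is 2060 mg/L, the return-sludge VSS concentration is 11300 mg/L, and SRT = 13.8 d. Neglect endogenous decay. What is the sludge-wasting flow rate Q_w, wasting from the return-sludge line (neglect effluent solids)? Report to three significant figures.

Q_w ≈ 34.1 m³/d

With k_d = 0 the design equation reduces to V = Y Q (S₀−S) θ_c / X = 0.643 × 553 × (1100 − 17.0) × 13.8 / 2060 = 2580 m³.
Q_w = (V·X)/(θ_c X_r) = 2580 × 2060 / (13.8 × 11300) = 34.08 m³/d.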